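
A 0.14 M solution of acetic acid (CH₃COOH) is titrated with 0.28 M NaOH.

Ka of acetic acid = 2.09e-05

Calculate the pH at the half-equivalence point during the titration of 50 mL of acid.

At half-equivalence [HA] = [A⁻], so Henderson-Hasselbalch gives pH = pKa = -log(2.09e-05) = 4.68.

pH = pKa = 4.68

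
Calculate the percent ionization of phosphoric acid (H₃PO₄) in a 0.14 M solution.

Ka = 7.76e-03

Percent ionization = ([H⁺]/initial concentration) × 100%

Using Ka equilibrium: x² + Ka×x - Ka×C = 0. Solving: [H⁺] = 2.9308e-02. Percent = (2.9308e-02/0.14) × 100

Percent ionization = 20.9%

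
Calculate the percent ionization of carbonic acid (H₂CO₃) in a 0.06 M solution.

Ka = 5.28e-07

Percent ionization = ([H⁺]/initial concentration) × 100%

Using Ka equilibrium: x² + Ka×x - Ka×C = 0. Solving: [H⁺] = 1.7772e-04. Percent = (1.7772e-04/0.06) × 100

Percent ionization = 0.296%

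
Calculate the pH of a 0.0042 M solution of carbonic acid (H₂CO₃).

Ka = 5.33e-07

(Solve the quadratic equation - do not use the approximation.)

x² + Ka×x - Ka×C = 0. Using quadratic formula: [H⁺] = 4.7048e-05

pH = 4.33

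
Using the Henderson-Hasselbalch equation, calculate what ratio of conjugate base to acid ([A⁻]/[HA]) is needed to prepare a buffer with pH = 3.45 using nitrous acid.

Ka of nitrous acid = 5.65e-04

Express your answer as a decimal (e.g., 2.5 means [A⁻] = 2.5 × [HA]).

pKa = -log(5.65e-04) = 3.2480. pH = pKa + log([A⁻]/[HA]), so log([A⁻]/[HA]) = pH − pKa = 3.45 − 3.2480 = 0.2020. [A⁻]/[HA] = 10^(0.2020) = 1.59

[A⁻]/[HA] = 1.59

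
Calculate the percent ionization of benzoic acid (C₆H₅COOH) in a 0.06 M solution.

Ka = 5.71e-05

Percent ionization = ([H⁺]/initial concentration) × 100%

Using Ka equilibrium: x² + Ka×x - Ka×C = 0. Solving: [H⁺] = 1.8226e-03. Percent = (1.8226e-03/0.06) × 100

Percent ionization = 3.04%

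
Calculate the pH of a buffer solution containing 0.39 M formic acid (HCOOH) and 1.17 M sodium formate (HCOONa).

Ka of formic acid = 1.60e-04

pKa = -log(1.60e-04) = 3.80. pH = pKa + log([A⁻]/[HA]) = 3.80 + log(1.17/0.39)

pH = 4.27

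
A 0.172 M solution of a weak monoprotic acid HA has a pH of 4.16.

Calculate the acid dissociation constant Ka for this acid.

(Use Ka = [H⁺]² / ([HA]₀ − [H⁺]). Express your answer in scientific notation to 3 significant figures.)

[H⁺] = 10^(−pH) = 10^(−4.16) = 6.918e-05 M. For HA ⇌ H⁺ + A⁻, Ka = [H⁺][A⁻]/[HA] = [H⁺]² / ([HA]₀ − [H⁺]) = (6.918e-05)² / (0.172 − 6.918e-05) = 2.78e-08.

K_a = 2.78e-08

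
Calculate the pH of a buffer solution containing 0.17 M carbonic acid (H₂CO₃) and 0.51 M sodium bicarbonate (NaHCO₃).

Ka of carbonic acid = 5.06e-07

pKa = -log(5.06e-07) = 6.30. pH = pKa + log([A⁻]/[HA]) = 6.30 + log(0.51/0.17)

pH = 6.77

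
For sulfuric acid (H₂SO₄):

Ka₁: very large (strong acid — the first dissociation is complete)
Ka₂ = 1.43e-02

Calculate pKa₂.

pKa₂ = -log(Ka₂) = -log(1.43e-02) = 1.84.

pK_{a2} = 1.84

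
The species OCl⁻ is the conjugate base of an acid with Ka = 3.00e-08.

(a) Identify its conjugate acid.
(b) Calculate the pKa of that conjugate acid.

(a) The conjugate acid is formed by adding one H⁺ to OCl⁻, giving HOCl. (b) pKa = -log(Ka) = -log(3.00e-08) = 7.52.

Conjugate acid: HOCl; pK_a = 7.52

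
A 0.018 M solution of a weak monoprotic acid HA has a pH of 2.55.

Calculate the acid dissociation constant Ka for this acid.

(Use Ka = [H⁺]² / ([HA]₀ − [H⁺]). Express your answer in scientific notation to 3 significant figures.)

[H⁺] = 10^(−pH) = 10^(−2.55) = 2.818e-03 M. For HA ⇌ H⁺ + A⁻, Ka = [H⁺][A⁻]/[HA] = [H⁺]² / ([HA]₀ − [H⁺]) = (2.818e-03)² / (0.018 − 2.818e-03) = 5.23e-04.

K_a = 5.23e-04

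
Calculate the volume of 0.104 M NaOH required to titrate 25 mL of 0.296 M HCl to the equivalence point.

At equivalence: moles acid = moles base. moles HCl = 0.296 × 25/1000 = 0.0074 mol. V_base = moles / 0.104 × 1000 = 71.2 mL.

V_{base} = 71.2 mL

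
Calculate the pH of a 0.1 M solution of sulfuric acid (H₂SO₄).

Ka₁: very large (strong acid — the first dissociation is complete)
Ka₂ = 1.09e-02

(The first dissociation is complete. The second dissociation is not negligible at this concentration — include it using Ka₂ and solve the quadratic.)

First dissociation is complete: [H⁺]₀ = [HSO₄⁻]₀ = C = 0.1 M. Second dissociation HSO₄⁻ ⇌ H⁺ + SO₄²⁻: let x = [SO₄²⁻]. Ka₂ = (C + x)·x / (C − x) = 1.09e-02 → x² + (C + Ka₂)·x − Ka₂·C = 0 → x² + 0.11090·x − 1.090e-03 = 0. x = (−0.11090 + √(0.11090² + 4 × 1.090e-03)) / 2 = 9.0845e-03 M. [H⁺] = C + x = 0.1 + 9.0845e-03 = 1.0908e-01 M. pH = -log(1.0908e-01) = 0.96.

pH = 0.96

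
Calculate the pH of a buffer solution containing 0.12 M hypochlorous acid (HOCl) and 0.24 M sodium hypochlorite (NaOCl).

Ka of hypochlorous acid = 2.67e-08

pKa = -log(2.67e-08) = 7.57. pH = pKa + log([A⁻]/[HA]) = 7.57 + log(0.24/0.12)

pH = 7.87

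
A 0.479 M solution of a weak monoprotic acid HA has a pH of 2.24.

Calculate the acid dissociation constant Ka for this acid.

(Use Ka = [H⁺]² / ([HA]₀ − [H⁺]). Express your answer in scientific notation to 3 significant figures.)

[H⁺] = 10^(−pH) = 10^(−2.24) = 5.754e-03 M. For HA ⇌ H⁺ + A⁻, Ka = [H⁺][A⁻]/[HA] = [H⁺]² / ([HA]₀ − [H⁺]) = (5.754e-03)² / (0.479 − 5.754e-03) = 7.00e-05.

K_a = 7.00e-05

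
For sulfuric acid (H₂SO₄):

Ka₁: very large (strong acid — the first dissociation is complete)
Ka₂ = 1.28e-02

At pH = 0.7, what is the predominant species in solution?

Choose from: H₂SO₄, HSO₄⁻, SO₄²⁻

The first dissociation is complete, so H₂SO₄ itself is never the predominant species in water; pKa₂ = -log(1.28e-02) = 1.89. For a polyprotic acid the predominant species crosses at each pKa: below pKa_n the protonated form dominates, above it the deprotonated form does. At pH = 0.7, the predominant species is HSO₄⁻.

HSO₄⁻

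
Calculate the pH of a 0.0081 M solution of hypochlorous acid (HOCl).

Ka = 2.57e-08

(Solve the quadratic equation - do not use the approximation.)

x² + Ka×x - Ka×C = 0. Using quadratic formula: [H⁺] = 1.4415e-05

pH = 4.84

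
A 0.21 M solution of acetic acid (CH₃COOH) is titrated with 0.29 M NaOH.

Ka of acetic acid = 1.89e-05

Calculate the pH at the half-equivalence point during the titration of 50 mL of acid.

At half-equivalence [HA] = [A⁻], so Henderson-Hasselbalch gives pH = pKa = -log(1.89e-05) = 4.72.

pH = pKa = 4.72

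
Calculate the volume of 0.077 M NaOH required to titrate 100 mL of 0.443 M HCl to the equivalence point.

At equivalence: moles acid = moles base. moles HCl = 0.443 × 100/1000 = 0.0443 mol. V_base = moles / 0.077 × 1000 = 575.3 mL.

V_{base} = 575.3 mL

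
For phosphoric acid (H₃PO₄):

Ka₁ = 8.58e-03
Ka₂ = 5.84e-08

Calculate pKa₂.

pKa₂ = -log(Ka₂) = -log(5.84e-08) = 7.23.

pK_{a2} = 7.23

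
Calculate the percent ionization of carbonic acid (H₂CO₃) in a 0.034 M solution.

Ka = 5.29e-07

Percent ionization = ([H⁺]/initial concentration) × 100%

Using Ka equilibrium: x² + Ka×x - Ka×C = 0. Solving: [H⁺] = 1.3385e-04. Percent = (1.3385e-04/0.034) × 100

Percent ionization = 0.394%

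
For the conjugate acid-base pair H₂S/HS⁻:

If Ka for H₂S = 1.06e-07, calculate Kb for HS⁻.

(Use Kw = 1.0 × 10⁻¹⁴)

For a conjugate pair Ka × Kb = Kw, so Kb = Kw/Ka = 1.0 × 10⁻¹⁴ / 1.06e-07 = 9.43e-08.

K_b = 9.43e-08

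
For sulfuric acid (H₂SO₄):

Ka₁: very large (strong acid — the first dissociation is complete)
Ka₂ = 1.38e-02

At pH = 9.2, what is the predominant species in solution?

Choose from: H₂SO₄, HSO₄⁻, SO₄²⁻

The first dissociation is complete, so H₂SO₄ itself is never the predominant species in water; pKa₂ = -log(1.38e-02) = 1.86. For a polyprotic acid the predominant species crosses at each pKa: below pKa_n the protonated form dominates, above it the deprotonated form does. At pH = 9.2, the predominant species is SO₄²⁻.

SO₄²⁻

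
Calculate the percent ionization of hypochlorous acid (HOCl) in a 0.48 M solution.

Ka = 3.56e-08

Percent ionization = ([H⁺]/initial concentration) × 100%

Using Ka equilibrium: x² + Ka×x - Ka×C = 0. Solving: [H⁺] = 1.3070e-04. Percent = (1.3070e-04/0.48) × 100

Percent ionization = 0.0272%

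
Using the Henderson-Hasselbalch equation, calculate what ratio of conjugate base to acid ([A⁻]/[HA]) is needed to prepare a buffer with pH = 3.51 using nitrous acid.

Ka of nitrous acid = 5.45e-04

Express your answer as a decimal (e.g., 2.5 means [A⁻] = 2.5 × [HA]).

pKa = -log(5.45e-04) = 3.2636. pH = pKa + log([A⁻]/[HA]), so log([A⁻]/[HA]) = pH − pKa = 3.51 − 3.2636 = 0.2464. [A⁻]/[HA] = 10^(0.2464) = 1.76

[A⁻]/[HA] = 1.76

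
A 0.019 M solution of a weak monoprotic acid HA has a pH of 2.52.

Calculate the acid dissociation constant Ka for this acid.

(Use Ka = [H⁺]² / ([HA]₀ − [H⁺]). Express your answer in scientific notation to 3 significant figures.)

[H⁺] = 10^(−pH) = 10^(−2.52) = 3.020e-03 M. For HA ⇌ H⁺ + A⁻, Ka = [H⁺][A⁻]/[HA] = [H⁺]² / ([HA]₀ − [H⁺]) = (3.020e-03)² / (0.019 − 3.020e-03) = 5.71e-04.

K_a = 5.71e-04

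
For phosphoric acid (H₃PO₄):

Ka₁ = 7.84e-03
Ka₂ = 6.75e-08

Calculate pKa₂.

pKa₂ = -log(Ka₂) = -log(6.75e-08) = 7.17.

pK_{a2} = 7.17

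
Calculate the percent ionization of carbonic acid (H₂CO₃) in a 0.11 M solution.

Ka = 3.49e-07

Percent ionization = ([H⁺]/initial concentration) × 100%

Using Ka equilibrium: x² + Ka×x - Ka×C = 0. Solving: [H⁺] = 1.9576e-04. Percent = (1.9576e-04/0.11) × 100

Percent ionization = 0.178%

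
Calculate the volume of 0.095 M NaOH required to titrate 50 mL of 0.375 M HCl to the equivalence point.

At equivalence: moles acid = moles base. moles HCl = 0.375 × 50/1000 = 0.01875 mol. V_base = moles / 0.095 × 1000 = 197.4 mL.

V_{base} = 197.4 mL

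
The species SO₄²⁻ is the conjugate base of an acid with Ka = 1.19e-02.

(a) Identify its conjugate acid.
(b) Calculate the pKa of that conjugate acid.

(a) The conjugate acid is formed by adding one H⁺ to SO₄²⁻, giving HSO₄⁻. (b) pKa = -log(Ka) = -log(1.19e-02) = 1.92.

Conjugate acid: HSO₄⁻; pK_a = 1.92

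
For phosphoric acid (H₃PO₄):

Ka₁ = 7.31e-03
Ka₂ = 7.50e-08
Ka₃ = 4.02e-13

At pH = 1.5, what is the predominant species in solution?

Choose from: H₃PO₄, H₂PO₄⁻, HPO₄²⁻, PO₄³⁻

pKa₁ = 2.14, pKa₂ = 7.12, pKa₃ = 12.40. For a polyprotic acid the predominant species crosses at each pKa: below pKa_n the protonated form dominates, above it the deprotonated form does. At pH = 1.5, the predominant species is H₃PO₄.

H₃PO₄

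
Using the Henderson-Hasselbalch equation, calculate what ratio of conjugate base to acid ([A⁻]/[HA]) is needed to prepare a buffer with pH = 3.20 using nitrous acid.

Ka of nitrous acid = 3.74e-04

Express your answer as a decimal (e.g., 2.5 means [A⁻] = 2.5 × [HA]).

pKa = -log(3.74e-04) = 3.4271. pH = pKa + log([A⁻]/[HA]), so log([A⁻]/[HA]) = pH − pKa = 3.20 − 3.4271 = -0.2271. [A⁻]/[HA] = 10^(-0.2271) = 0.593

[A⁻]/[HA] = 0.593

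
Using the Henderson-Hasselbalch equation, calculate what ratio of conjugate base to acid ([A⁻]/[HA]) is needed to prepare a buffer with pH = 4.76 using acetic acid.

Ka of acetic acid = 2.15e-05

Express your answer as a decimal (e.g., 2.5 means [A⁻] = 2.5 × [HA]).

pKa = -log(2.15e-05) = 4.6676. pH = pKa + log([A⁻]/[HA]), so log([A⁻]/[HA]) = pH − pKa = 4.76 − 4.6676 = 0.0924. [A⁻]/[HA] = 10^(0.0924) = 1.24

[A⁻]/[HA] = 1.24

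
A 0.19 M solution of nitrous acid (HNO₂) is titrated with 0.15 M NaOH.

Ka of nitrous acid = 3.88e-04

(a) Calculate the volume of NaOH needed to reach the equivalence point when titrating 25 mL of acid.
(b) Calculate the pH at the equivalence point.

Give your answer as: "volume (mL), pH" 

moles acid = 0.19 × 25/1000 = 0.00475 mol; V_base = moles/0.15 × 1000 = 31.7 mL. At equivalence only the conjugate base is present: [A⁻] = 0.00475/0.057 = 8.3824e-02 M. Kb = Kw/Ka = 2.58e-11; [OH⁻] = √(Kb × [A⁻]) = 1.4698e-06; pOH = 5.83; pH = 14 - pOH = 8.17.

V = 31.7 mL, pH = 8.17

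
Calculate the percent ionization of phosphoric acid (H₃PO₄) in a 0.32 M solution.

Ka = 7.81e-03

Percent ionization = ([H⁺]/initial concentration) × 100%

Using Ka equilibrium: x² + Ka×x - Ka×C = 0. Solving: [H⁺] = 4.6239e-02. Percent = (4.6239e-02/0.32) × 100

Percent ionization = 14.4%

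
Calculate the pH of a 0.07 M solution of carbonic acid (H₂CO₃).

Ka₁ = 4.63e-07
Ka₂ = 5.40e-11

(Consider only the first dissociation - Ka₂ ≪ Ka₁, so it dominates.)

First dissociation dominates. From Ka₁ = [H⁺][HA⁻]/[H₂A], x² + Ka₁·x − Ka₁·C = 0 with C = 0.07 M and Ka₁ = 4.63e-07. Solving: [H⁺] = (−Ka₁ + √(Ka₁² + 4·Ka₁·C)) / 2 = 1.7980e-04 M. pH = -log(1.7980e-04) = 3.75.

pH = 3.75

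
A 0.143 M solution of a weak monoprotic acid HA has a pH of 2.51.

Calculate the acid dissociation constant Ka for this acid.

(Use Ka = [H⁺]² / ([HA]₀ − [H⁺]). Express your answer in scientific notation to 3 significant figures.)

[H⁺] = 10^(−pH) = 10^(−2.51) = 3.090e-03 M. For HA ⇌ H⁺ + A⁻, Ka = [H⁺][A⁻]/[HA] = [H⁺]² / ([HA]₀ − [H⁺]) = (3.090e-03)² / (0.143 − 3.090e-03) = 6.83e-05.

K_a = 6.83e-05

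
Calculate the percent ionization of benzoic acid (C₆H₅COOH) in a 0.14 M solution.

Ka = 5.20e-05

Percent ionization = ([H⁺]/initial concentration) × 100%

Using Ka equilibrium: x² + Ka×x - Ka×C = 0. Solving: [H⁺] = 2.6723e-03. Percent = (2.6723e-03/0.14) × 100

Percent ionization = 1.91%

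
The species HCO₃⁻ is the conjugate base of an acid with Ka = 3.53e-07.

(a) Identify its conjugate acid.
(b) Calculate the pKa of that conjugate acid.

(a) The conjugate acid is formed by adding one H⁺ to HCO₃⁻, giving H₂CO₃. (b) pKa = -log(Ka) = -log(3.53e-07) = 6.45.

Conjugate acid: H₂CO₃; pK_a = 6.45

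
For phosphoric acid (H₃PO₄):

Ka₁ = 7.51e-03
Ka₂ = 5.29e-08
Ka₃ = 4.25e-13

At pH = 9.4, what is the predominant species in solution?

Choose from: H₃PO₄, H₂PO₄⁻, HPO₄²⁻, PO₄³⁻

pKa₁ = 2.12, pKa₂ = 7.28, pKa₃ = 12.37. For a polyprotic acid the predominant species crosses at each pKa: below pKa_n the protonated form dominates, above it the deprotonated form does. At pH = 9.4, the predominant species is HPO₄²⁻.

HPO₄²⁻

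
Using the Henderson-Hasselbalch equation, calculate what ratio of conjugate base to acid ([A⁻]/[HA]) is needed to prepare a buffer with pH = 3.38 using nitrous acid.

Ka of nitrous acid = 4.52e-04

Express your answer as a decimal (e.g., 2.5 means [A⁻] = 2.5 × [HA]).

pKa = -log(4.52e-04) = 3.3449. pH = pKa + log([A⁻]/[HA]), so log([A⁻]/[HA]) = pH − pKa = 3.38 − 3.3449 = 0.0351. [A⁻]/[HA] = 10^(0.0351) = 1.08

[A⁻]/[HA] = 1.08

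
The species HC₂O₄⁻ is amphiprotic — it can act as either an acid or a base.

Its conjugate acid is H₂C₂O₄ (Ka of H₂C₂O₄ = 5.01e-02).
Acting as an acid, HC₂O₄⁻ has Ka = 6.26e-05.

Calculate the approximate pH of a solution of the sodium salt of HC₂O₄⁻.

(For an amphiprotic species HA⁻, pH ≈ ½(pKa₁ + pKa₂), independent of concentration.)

pKa₁ = -log(5.01e-02) = 1.30; pKa₂ = -log(6.26e-05) = 4.20. For an amphiprotic species, pH ≈ ½(pKa₁ + pKa₂) = ½(1.30 + 4.20) = 2.75.

pH = 2.75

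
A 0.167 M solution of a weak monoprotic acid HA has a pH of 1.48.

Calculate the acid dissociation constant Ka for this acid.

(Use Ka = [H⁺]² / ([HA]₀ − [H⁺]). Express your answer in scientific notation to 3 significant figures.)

[H⁺] = 10^(−pH) = 10^(−1.48) = 3.311e-02 M. For HA ⇌ H⁺ + A⁻, Ka = [H⁺][A⁻]/[HA] = [H⁺]² / ([HA]₀ − [H⁺]) = (3.311e-02)² / (0.167 − 3.311e-02) = 8.19e-03.

K_a = 8.19e-03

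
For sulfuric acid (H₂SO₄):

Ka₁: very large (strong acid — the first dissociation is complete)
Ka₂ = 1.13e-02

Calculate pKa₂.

pKa₂ = -log(Ka₂) = -log(1.13e-02) = 1.95.

pK_{a2} = 1.95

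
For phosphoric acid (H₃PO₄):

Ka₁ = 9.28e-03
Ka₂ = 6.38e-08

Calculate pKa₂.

pKa₂ = -log(Ka₂) = -log(6.38e-08) = 7.20.

pK_{a2} = 7.20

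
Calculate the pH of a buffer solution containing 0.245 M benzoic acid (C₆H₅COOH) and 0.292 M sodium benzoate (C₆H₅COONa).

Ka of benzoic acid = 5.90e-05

pKa = -log(5.90e-05) = 4.23. pH = pKa + log([A⁻]/[HA]) = 4.23 + log(0.292/0.245)

pH = 4.31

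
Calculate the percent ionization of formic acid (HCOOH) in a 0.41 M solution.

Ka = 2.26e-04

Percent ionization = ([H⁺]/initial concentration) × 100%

Using Ka equilibrium: x² + Ka×x - Ka×C = 0. Solving: [H⁺] = 9.5137e-03. Percent = (9.5137e-03/0.41) × 100

Percent ionization = 2.32%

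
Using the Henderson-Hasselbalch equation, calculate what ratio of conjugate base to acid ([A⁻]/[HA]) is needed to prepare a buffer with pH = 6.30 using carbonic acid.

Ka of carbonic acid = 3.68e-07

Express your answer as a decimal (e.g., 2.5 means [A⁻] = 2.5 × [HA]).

pKa = -log(3.68e-07) = 6.4342. pH = pKa + log([A⁻]/[HA]), so log([A⁻]/[HA]) = pH − pKa = 6.30 − 6.4342 = -0.1342. [A⁻]/[HA] = 10^(-0.1342) = 0.734

[A⁻]/[HA] = 0.734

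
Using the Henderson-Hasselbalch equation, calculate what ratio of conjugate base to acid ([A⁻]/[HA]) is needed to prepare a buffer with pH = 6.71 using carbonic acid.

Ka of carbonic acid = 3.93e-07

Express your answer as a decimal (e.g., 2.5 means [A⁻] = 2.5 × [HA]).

pKa = -log(3.93e-07) = 6.4056. pH = pKa + log([A⁻]/[HA]), so log([A⁻]/[HA]) = pH − pKa = 6.71 − 6.4056 = 0.3044. [A⁻]/[HA] = 10^(0.3044) = 2.02

[A⁻]/[HA] = 2.02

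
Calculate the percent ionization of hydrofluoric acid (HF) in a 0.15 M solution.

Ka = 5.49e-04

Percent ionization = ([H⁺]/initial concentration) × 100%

Using Ka equilibrium: x² + Ka×x - Ka×C = 0. Solving: [H⁺] = 8.8043e-03. Percent = (8.8043e-03/0.15) × 100

Percent ionization = 5.87%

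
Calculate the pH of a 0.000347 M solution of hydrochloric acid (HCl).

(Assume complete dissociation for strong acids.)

[H⁺] = 0.000347 M for strong acid. pH = -log[H⁺] = -log(0.000347)

pH = 3.46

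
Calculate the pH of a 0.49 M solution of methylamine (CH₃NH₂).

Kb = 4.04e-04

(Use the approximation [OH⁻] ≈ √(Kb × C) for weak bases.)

[OH⁻] = √(Kb × C) = √(4.04e-04 × 0.49) = 1.4070e-02. pOH = 1.85, pH = 14 - pOH

pH = 12.15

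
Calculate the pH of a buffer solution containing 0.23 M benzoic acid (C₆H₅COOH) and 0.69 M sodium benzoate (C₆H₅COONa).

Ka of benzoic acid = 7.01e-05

pKa = -log(7.01e-05) = 4.15. pH = pKa + log([A⁻]/[HA]) = 4.15 + log(0.69/0.23)

pH = 4.63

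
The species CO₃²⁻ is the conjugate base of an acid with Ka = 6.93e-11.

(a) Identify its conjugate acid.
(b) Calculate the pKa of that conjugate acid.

(a) The conjugate acid is formed by adding one H⁺ to CO₃²⁻, giving HCO₃⁻. (b) pKa = -log(Ka) = -log(6.93e-11) = 10.16.

Conjugate acid: HCO₃⁻; pK_a = 10.16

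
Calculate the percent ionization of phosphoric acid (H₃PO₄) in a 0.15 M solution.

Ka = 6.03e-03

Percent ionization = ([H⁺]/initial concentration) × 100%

Using Ka equilibrium: x² + Ka×x - Ka×C = 0. Solving: [H⁺] = 2.7211e-02. Percent = (2.7211e-02/0.15) × 100

Percent ionization = 18.1%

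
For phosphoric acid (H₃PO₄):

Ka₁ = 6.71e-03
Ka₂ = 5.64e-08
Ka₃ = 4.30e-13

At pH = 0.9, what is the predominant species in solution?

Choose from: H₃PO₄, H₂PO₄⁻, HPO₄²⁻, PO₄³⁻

pKa₁ = 2.17, pKa₂ = 7.25, pKa₃ = 12.37. For a polyprotic acid the predominant species crosses at each pKa: below pKa_n the protonated form dominates, above it the deprotonated form does. At pH = 0.9, the predominant species is H₃PO₄.

H₃PO₄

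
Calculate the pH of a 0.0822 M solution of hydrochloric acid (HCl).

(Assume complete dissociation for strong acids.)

[H⁺] = 0.0822 M for strong acid. pH = -log[H⁺] = -log(0.0822)

pH = 1.09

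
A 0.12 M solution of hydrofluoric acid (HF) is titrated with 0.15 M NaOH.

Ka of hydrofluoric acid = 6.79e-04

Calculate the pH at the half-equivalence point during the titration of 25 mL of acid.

At half-equivalence [HA] = [A⁻], so Henderson-Hasselbalch gives pH = pKa = -log(6.79e-04) = 3.17.

pH = pKa = 3.17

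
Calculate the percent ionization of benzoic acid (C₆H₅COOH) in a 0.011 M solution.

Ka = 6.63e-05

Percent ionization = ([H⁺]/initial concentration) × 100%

Using Ka equilibrium: x² + Ka×x - Ka×C = 0. Solving: [H⁺] = 8.2148e-04. Percent = (8.2148e-04/0.011) × 100

Percent ionization = 7.47%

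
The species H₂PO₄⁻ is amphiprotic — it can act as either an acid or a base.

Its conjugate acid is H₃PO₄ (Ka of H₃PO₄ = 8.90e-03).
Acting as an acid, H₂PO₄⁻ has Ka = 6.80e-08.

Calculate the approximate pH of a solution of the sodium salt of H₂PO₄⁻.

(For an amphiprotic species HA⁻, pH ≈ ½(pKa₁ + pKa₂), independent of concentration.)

pKa₁ = -log(8.90e-03) = 2.05; pKa₂ = -log(6.80e-08) = 7.17. For an amphiprotic species, pH ≈ ½(pKa₁ + pKa₂) = ½(2.05 + 7.17) = 4.61.

pH = 4.61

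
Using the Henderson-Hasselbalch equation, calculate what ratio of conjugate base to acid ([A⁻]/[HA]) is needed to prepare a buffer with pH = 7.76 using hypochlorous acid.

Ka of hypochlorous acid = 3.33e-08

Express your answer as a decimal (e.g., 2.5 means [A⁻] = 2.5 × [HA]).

pKa = -log(3.33e-08) = 7.4776. pH = pKa + log([A⁻]/[HA]), so log([A⁻]/[HA]) = pH − pKa = 7.76 − 7.4776 = 0.2824. [A⁻]/[HA] = 10^(0.2824) = 1.92

[A⁻]/[HA] = 1.92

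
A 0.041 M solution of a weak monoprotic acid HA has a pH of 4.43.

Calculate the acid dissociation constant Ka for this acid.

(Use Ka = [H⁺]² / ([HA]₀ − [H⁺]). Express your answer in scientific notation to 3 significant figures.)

[H⁺] = 10^(−pH) = 10^(−4.43) = 3.715e-05 M. For HA ⇌ H⁺ + A⁻, Ka = [H⁺][A⁻]/[HA] = [H⁺]² / ([HA]₀ − [H⁺]) = (3.715e-05)² / (0.041 − 3.715e-05) = 3.37e-08.

K_a = 3.37e-08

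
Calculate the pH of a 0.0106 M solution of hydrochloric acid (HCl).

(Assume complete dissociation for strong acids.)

[H⁺] = 0.0106 M for strong acid. pH = -log[H⁺] = -log(0.0106)

pH = 1.97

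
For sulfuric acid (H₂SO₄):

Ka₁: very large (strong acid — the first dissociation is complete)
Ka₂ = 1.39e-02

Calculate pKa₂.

pKa₂ = -log(Ka₂) = -log(1.39e-02) = 1.86.

pK_{a2} = 1.86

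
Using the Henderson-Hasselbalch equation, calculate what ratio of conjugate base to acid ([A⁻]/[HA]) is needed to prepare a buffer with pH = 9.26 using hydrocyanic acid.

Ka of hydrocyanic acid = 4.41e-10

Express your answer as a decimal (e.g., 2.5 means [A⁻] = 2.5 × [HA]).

pKa = -log(4.41e-10) = 9.3556. pH = pKa + log([A⁻]/[HA]), so log([A⁻]/[HA]) = pH − pKa = 9.26 − 9.3556 = -0.0956. [A⁻]/[HA] = 10^(-0.0956) = 0.802

[A⁻]/[HA] = 0.802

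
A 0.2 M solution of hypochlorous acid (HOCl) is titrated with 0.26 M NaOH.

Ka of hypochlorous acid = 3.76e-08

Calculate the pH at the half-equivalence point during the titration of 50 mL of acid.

At half-equivalence [HA] = [A⁻], so Henderson-Hasselbalch gives pH = pKa = -log(3.76e-08) = 7.42.

pH = pKa = 7.42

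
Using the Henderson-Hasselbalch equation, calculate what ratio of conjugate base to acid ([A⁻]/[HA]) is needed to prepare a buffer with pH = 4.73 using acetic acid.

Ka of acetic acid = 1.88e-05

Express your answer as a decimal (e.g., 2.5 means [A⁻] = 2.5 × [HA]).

pKa = -log(1.88e-05) = 4.7258. pH = pKa + log([A⁻]/[HA]), so log([A⁻]/[HA]) = pH − pKa = 4.73 − 4.7258 = 0.0042. [A⁻]/[HA] = 10^(0.0042) = 1.01

[A⁻]/[HA] = 1.01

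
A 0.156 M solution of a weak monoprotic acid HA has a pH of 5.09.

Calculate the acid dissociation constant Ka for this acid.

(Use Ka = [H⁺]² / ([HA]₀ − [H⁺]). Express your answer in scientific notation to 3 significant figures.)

[H⁺] = 10^(−pH) = 10^(−5.09) = 8.128e-06 M. For HA ⇌ H⁺ + A⁻, Ka = [H⁺][A⁻]/[HA] = [H⁺]² / ([HA]₀ − [H⁺]) = (8.128e-06)² / (0.156 − 8.128e-06) = 4.24e-10.

K_a = 4.24e-10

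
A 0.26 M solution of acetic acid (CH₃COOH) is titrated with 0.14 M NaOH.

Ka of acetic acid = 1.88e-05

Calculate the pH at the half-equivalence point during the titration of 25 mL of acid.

At half-equivalence [HA] = [A⁻], so Henderson-Hasselbalch gives pH = pKa = -log(1.88e-05) = 4.73.

pH = pKa = 4.73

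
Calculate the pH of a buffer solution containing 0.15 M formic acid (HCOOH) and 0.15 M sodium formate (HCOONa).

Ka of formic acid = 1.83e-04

pKa = -log(1.83e-04) = 3.74. pH = pKa + log([A⁻]/[HA]) = 3.74 + log(0.15/0.15)

pH = 3.74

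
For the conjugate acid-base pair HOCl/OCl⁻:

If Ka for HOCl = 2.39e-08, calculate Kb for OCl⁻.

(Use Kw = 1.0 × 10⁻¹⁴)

For a conjugate pair Ka × Kb = Kw, so Kb = Kw/Ka = 1.0 × 10⁻¹⁴ / 2.39e-08 = 4.18e-07.

K_b = 4.18e-07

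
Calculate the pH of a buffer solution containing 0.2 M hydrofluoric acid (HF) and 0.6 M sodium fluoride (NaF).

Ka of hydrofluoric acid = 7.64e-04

pKa = -log(7.64e-04) = 3.12. pH = pKa + log([A⁻]/[HA]) = 3.12 + log(0.6/0.2)

pH = 3.59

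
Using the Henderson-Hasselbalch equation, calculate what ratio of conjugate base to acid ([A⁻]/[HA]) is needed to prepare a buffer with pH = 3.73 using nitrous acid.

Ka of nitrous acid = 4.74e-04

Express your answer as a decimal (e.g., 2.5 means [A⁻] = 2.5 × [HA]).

pKa = -log(4.74e-04) = 3.3242. pH = pKa + log([A⁻]/[HA]), so log([A⁻]/[HA]) = pH − pKa = 3.73 − 3.3242 = 0.4058. [A⁻]/[HA] = 10^(0.4058) = 2.55

[A⁻]/[HA] = 2.55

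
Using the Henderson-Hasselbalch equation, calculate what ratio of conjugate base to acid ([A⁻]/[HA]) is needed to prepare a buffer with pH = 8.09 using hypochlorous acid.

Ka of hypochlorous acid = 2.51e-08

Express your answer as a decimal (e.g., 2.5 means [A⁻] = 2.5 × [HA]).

pKa = -log(2.51e-08) = 7.6003. pH = pKa + log([A⁻]/[HA]), so log([A⁻]/[HA]) = pH − pKa = 8.09 − 7.6003 = 0.4897. [A⁻]/[HA] = 10^(0.4897) = 3.09

[A⁻]/[HA] = 3.09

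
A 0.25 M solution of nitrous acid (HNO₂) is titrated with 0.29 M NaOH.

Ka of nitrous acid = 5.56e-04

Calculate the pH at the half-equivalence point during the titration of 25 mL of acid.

At half-equivalence [HA] = [A⁻], so Henderson-Hasselbalch gives pH = pKa = -log(5.56e-04) = 3.25.

pH = pKa = 3.25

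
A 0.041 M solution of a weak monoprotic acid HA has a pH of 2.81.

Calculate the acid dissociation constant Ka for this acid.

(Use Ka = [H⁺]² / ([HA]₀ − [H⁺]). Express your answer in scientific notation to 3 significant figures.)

[H⁺] = 10^(−pH) = 10^(−2.81) = 1.549e-03 M. For HA ⇌ H⁺ + A⁻, Ka = [H⁺][A⁻]/[HA] = [H⁺]² / ([HA]₀ − [H⁺]) = (1.549e-03)² / (0.041 − 1.549e-03) = 6.08e-05.

K_a = 6.08e-05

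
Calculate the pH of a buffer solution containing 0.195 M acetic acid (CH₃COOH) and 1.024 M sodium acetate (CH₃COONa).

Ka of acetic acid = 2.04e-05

pKa = -log(2.04e-05) = 4.69. pH = pKa + log([A⁻]/[HA]) = 4.69 + log(1.024/0.195)

pH = 5.41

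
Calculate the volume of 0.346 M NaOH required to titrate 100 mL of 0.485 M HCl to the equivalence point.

At equivalence: moles acid = moles base. moles HCl = 0.485 × 100/1000 = 0.0485 mol. V_base = moles / 0.346 × 1000 = 140.2 mL.

V_{base} = 140.2 mL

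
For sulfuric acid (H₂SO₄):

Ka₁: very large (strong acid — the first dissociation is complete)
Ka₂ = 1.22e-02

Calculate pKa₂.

pKa₂ = -log(Ka₂) = -log(1.22e-02) = 1.91.

pK_{a2} = 1.91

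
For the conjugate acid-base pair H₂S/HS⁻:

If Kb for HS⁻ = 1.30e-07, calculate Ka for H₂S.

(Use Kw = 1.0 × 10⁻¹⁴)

For a conjugate pair Ka × Kb = Kw, so Ka = Kw/Kb = 1.0 × 10⁻¹⁴ / 1.30e-07 = 7.69e-08.

K_a = 7.69e-08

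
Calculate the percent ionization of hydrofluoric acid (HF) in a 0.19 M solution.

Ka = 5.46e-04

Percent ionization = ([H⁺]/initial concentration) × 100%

Using Ka equilibrium: x² + Ka×x - Ka×C = 0. Solving: [H⁺] = 9.9159e-03. Percent = (9.9159e-03/0.19) × 100

Percent ionization = 5.22%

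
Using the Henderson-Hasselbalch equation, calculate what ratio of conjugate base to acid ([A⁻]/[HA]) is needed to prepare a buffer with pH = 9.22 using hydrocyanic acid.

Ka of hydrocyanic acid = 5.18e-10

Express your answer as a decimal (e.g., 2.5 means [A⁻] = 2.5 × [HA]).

pKa = -log(5.18e-10) = 9.2857. pH = pKa + log([A⁻]/[HA]), so log([A⁻]/[HA]) = pH − pKa = 9.22 − 9.2857 = -0.0657. [A⁻]/[HA] = 10^(-0.0657) = 0.860

[A⁻]/[HA] = 0.860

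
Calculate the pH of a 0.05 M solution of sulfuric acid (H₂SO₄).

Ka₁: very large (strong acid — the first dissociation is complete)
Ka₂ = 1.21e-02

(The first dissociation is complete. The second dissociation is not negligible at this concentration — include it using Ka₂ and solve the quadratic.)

First dissociation is complete: [H⁺]₀ = [HSO₄⁻]₀ = C = 0.05 M. Second dissociation HSO₄⁻ ⇌ H⁺ + SO₄²⁻: let x = [SO₄²⁻]. Ka₂ = (C + x)·x / (C − x) = 1.21e-02 → x² + (C + Ka₂)·x − Ka₂·C = 0 → x² + 0.06210·x − 6.050e-04 = 0. x = (−0.06210 + √(0.06210² + 4 × 6.050e-04)) / 2 = 8.5619e-03 M. [H⁺] = C + x = 0.05 + 8.5619e-03 = 5.8562e-02 M. pH = -log(5.8562e-02) = 1.23.

pH = 1.23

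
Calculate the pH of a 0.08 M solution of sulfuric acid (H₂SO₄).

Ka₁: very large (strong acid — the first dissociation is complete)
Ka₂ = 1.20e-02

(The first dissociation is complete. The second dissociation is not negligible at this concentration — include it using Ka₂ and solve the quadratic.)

First dissociation is complete: [H⁺]₀ = [HSO₄⁻]₀ = C = 0.08 M. Second dissociation HSO₄⁻ ⇌ H⁺ + SO₄²⁻: let x = [SO₄²⁻]. Ka₂ = (C + x)·x / (C − x) = 1.20e-02 → x² + (C + Ka₂)·x − Ka₂·C = 0 → x² + 0.09200·x − 9.600e-04 = 0. x = (−0.09200 + √(0.09200² + 4 × 9.600e-04)) / 2 = 9.4617e-03 M. [H⁺] = C + x = 0.08 + 9.4617e-03 = 8.9462e-02 M. pH = -log(8.9462e-02) = 1.05.

pH = 1.05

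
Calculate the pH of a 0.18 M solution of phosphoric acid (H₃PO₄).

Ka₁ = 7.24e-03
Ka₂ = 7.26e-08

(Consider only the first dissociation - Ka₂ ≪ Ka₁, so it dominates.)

First dissociation dominates. From Ka₁ = [H⁺][HA⁻]/[H₂A], x² + Ka₁·x − Ka₁·C = 0 with C = 0.18 M and Ka₁ = 7.24e-03. Solving: [H⁺] = (−Ka₁ + √(Ka₁² + 4·Ka₁·C)) / 2 = 3.2661e-02 M. pH = -log(3.2661e-02) = 1.49.

pH = 1.49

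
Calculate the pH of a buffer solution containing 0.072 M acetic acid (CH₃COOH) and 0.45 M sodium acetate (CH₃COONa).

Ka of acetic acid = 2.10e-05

pKa = -log(2.10e-05) = 4.68. pH = pKa + log([A⁻]/[HA]) = 4.68 + log(0.45/0.072)

pH = 5.47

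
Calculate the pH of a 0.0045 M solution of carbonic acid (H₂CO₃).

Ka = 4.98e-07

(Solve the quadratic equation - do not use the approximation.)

x² + Ka×x - Ka×C = 0. Using quadratic formula: [H⁺] = 4.7091e-05

pH = 4.33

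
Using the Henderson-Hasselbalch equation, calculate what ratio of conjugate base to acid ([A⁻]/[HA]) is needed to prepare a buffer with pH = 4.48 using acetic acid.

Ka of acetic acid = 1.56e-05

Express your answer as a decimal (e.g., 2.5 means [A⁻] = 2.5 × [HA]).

pKa = -log(1.56e-05) = 4.8069. pH = pKa + log([A⁻]/[HA]), so log([A⁻]/[HA]) = pH − pKa = 4.48 − 4.8069 = -0.3269. [A⁻]/[HA] = 10^(-0.3269) = 0.471

[A⁻]/[HA] = 0.471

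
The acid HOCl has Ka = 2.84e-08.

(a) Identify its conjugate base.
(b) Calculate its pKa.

(a) The conjugate base is formed by removing one H⁺ from HOCl, giving OCl⁻. (b) pKa = -log(Ka) = -log(2.84e-08) = 7.55.

Conjugate base: OCl⁻; pK_a = 7.55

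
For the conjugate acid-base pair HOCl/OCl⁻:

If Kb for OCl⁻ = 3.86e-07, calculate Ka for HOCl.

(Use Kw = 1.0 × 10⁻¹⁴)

For a conjugate pair Ka × Kb = Kw, so Ka = Kw/Kb = 1.0 × 10⁻¹⁴ / 3.86e-07 = 2.59e-08.

K_a = 2.59e-08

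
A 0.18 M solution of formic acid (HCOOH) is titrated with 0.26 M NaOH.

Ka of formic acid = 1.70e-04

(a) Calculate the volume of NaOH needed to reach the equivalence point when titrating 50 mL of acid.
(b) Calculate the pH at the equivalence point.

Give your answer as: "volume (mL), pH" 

moles acid = 0.18 × 50/1000 = 0.009 mol; V_base = moles/0.26 × 1000 = 34.6 mL. At equivalence only the conjugate base is present: [A⁻] = 0.009/0.085 = 1.0636e-01 M. Kb = Kw/Ka = 5.88e-11; [OH⁻] = √(Kb × [A⁻]) = 2.5013e-06; pOH = 5.60; pH = 14 - pOH = 8.40.

V = 34.6 mL, pH = 8.40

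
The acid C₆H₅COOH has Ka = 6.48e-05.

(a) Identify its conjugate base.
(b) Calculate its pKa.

(a) The conjugate base is formed by removing one H⁺ from C₆H₅COOH, giving C₆H₅COO⁻. (b) pKa = -log(Ka) = -log(6.48e-05) = 4.19.

Conjugate base: C₆H₅COO⁻; pK_a = 4.19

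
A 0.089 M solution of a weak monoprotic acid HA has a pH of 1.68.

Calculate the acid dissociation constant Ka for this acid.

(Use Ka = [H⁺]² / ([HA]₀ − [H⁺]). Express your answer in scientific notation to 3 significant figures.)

[H⁺] = 10^(−pH) = 10^(−1.68) = 2.089e-02 M. For HA ⇌ H⁺ + A⁻, Ka = [H⁺][A⁻]/[HA] = [H⁺]² / ([HA]₀ − [H⁺]) = (2.089e-02)² / (0.089 − 2.089e-02) = 6.41e-03.

K_a = 6.41e-03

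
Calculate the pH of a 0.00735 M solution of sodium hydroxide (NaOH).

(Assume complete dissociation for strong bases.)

[OH⁻] = 0.00735 M for strong base. pOH = -log[OH⁻] = 2.13, pH = 14 - pOH

pH = 11.87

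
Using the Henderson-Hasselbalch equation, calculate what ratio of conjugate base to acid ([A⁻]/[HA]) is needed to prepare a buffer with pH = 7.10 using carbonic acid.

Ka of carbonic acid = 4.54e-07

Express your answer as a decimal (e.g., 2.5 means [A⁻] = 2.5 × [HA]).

pKa = -log(4.54e-07) = 6.3429. pH = pKa + log([A⁻]/[HA]), so log([A⁻]/[HA]) = pH − pKa = 7.10 − 6.3429 = 0.7571. [A⁻]/[HA] = 10^(0.7571) = 5.72

[A⁻]/[HA] = 5.72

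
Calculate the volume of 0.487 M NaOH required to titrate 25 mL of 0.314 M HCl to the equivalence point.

At equivalence: moles acid = moles base. moles HCl = 0.314 × 25/1000 = 0.00785 mol. V_base = moles / 0.487 × 1000 = 16.1 mL.

V_{base} = 16.1 mL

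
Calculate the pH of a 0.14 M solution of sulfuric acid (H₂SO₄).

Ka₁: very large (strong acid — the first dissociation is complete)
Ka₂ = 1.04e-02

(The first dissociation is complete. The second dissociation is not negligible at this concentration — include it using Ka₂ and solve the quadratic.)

First dissociation is complete: [H⁺]₀ = [HSO₄⁻]₀ = C = 0.14 M. Second dissociation HSO₄⁻ ⇌ H⁺ + SO₄²⁻: let x = [SO₄²⁻]. Ka₂ = (C + x)·x / (C − x) = 1.04e-02 → x² + (C + Ka₂)·x − Ka₂·C = 0 → x² + 0.15040·x − 1.456e-03 = 0. x = (−0.15040 + √(0.15040² + 4 × 1.456e-03)) / 2 = 9.1270e-03 M. [H⁺] = C + x = 0.14 + 9.1270e-03 = 1.4913e-01 M. pH = -log(1.4913e-01) = 0.83.

pH = 0.83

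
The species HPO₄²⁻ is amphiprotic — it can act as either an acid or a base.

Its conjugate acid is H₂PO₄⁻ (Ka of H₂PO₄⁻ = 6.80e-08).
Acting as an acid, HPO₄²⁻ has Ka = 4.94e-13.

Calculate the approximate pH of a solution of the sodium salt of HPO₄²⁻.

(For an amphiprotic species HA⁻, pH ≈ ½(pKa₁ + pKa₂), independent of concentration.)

pKa₁ = -log(6.80e-08) = 7.17; pKa₂ = -log(4.94e-13) = 12.31. For an amphiprotic species, pH ≈ ½(pKa₁ + pKa₂) = ½(7.17 + 12.31) = 9.74.

pH = 9.74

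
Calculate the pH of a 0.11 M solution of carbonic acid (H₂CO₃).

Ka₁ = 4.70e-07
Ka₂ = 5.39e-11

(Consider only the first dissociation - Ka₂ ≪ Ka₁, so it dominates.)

First dissociation dominates. From Ka₁ = [H⁺][HA⁻]/[H₂A], x² + Ka₁·x − Ka₁·C = 0 with C = 0.11 M and Ka₁ = 4.70e-07. Solving: [H⁺] = (−Ka₁ + √(Ka₁² + 4·Ka₁·C)) / 2 = 2.2714e-04 M. pH = -log(2.2714e-04) = 3.64.

pH = 3.64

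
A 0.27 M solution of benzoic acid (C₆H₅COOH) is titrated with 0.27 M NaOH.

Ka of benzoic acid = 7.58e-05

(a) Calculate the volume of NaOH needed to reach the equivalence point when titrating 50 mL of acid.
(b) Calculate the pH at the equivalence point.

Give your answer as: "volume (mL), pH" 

moles acid = 0.27 × 50/1000 = 0.0135 mol; V_base = moles/0.27 × 1000 = 50.0 mL. At equivalence only the conjugate base is present: [A⁻] = 0.0135/0.100 = 1.3500e-01 M. Kb = Kw/Ka = 1.32e-10; [OH⁻] = √(Kb × [A⁻]) = 4.2202e-06; pOH = 5.37; pH = 14 - pOH = 8.63.

V = 50.0 mL, pH = 8.63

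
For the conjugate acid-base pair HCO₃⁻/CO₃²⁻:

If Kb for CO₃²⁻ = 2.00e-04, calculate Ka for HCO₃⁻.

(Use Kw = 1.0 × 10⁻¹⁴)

For a conjugate pair Ka × Kb = Kw, so Ka = Kw/Kb = 1.0 × 10⁻¹⁴ / 2.00e-04 = 5.00e-11.

K_a = 5.00e-11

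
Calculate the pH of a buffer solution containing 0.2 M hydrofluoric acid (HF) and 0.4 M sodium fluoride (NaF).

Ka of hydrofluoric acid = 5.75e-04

pKa = -log(5.75e-04) = 3.24. pH = pKa + log([A⁻]/[HA]) = 3.24 + log(0.4/0.2)

pH = 3.54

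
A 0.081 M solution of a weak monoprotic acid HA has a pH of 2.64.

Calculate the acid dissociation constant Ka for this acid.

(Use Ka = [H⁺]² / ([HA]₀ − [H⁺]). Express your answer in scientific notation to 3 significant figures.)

[H⁺] = 10^(−pH) = 10^(−2.64) = 2.291e-03 M. For HA ⇌ H⁺ + A⁻, Ka = [H⁺][A⁻]/[HA] = [H⁺]² / ([HA]₀ − [H⁺]) = (2.291e-03)² / (0.081 − 2.291e-03) = 6.67e-05.

K_a = 6.67e-05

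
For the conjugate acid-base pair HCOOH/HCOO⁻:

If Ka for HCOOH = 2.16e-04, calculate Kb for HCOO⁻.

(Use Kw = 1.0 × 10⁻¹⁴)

For a conjugate pair Ka × Kb = Kw, so Kb = Kw/Ka = 1.0 × 10⁻¹⁴ / 2.16e-04 = 4.63e-11.

K_b = 4.63e-11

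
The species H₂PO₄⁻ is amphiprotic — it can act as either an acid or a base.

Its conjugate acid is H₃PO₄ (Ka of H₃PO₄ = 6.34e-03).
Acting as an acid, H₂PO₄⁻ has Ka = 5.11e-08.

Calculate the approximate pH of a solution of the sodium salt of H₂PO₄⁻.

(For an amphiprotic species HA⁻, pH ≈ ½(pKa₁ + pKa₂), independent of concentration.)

pKa₁ = -log(6.34e-03) = 2.20; pKa₂ = -log(5.11e-08) = 7.29. For an amphiprotic species, pH ≈ ½(pKa₁ + pKa₂) = ½(2.20 + 7.29) = 4.74.

pH = 4.74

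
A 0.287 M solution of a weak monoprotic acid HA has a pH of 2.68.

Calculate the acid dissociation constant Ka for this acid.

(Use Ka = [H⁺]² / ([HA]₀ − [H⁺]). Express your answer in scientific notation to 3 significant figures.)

[H⁺] = 10^(−pH) = 10^(−2.68) = 2.089e-03 M. For HA ⇌ H⁺ + A⁻, Ka = [H⁺][A⁻]/[HA] = [H⁺]² / ([HA]₀ − [H⁺]) = (2.089e-03)² / (0.287 − 2.089e-03) = 1.53e-05.

K_a = 1.53e-05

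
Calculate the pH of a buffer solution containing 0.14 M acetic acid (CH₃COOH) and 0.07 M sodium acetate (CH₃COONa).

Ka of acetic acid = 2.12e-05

pKa = -log(2.12e-05) = 4.67. pH = pKa + log([A⁻]/[HA]) = 4.67 + log(0.07/0.14)

pH = 4.37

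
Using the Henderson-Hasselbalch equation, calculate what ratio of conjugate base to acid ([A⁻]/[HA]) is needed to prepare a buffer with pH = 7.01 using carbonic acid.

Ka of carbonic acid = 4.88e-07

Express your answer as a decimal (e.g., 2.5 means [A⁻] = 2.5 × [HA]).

pKa = -log(4.88e-07) = 6.3116. pH = pKa + log([A⁻]/[HA]), so log([A⁻]/[HA]) = pH − pKa = 7.01 − 6.3116 = 0.6984. [A⁻]/[HA] = 10^(0.6984) = 4.99

[A⁻]/[HA] = 4.99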